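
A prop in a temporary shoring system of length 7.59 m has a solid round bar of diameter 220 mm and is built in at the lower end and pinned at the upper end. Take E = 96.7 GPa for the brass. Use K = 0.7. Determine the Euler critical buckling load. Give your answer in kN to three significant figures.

P_cr ≈ 3890 kN

I = πd⁴/64 = π×220⁴/64 = 1.150×10^8 mm⁴
I = 1.150×10^8 mm⁴ = 1.150×10^-4 m⁴
Effective length L_e = K·L = 0.7 × 7.59 = 5.313 m
P_cr = π²EI / L_e² = π² × 96.7×10⁹ × 1.150×10^-4 / 5.313² = 3.888×10^6 N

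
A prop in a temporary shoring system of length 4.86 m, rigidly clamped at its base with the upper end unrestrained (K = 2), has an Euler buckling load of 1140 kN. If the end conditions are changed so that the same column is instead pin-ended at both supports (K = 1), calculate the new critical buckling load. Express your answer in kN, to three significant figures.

P_cr ∝ 1/K², so P_cr,new = P_cr,old × (K_old/K_new)² = 1140 × (2/1)²
= 1140 × 4.000 = 4560 kN

P_cr ≈ 4560 kN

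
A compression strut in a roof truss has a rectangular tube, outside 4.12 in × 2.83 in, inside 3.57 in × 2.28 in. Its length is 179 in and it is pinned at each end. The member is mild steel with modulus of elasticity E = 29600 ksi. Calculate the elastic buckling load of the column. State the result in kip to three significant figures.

P_cr ≈ 38.8 kip

Weak-axis I_min = (h_o·b_o³ − h_i·b_i³)/12 with b_o = 2.83, b_i = 2.280 in (shorter outer/inner sides).
I_min = (4.12×2.83³ − 3.570×2.280³)/12 = 4.256 in⁴
Effective length L_e = K·L = 1 × 179 = 179.0 in
P_cr = π²EI / L_e² = π² × 29600×10³ × 4.256 / 179.0² = 3.880×10^4 lb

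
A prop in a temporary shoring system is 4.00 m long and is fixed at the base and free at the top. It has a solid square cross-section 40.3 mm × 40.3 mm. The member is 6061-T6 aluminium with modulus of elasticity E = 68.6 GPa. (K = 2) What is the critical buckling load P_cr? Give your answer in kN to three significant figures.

I = a⁴/12 = 40.3⁴/12 = 2.198×10^5 mm⁴
I = 2.198×10^5 mm⁴ = 2.198×10^-7 m⁴
Effective length L_e = K·L = 2 × 4.00 = 8.000 m
P_cr = π²EI / L_e² = π² × 68.6×10⁹ × 2.198×10^-7 / 8.000² = 2.325×10^3 N

P_cr ≈ 2.33 kN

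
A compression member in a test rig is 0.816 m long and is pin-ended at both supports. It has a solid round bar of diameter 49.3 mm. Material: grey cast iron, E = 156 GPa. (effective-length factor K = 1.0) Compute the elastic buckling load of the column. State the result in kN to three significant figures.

I = πd⁴/64 = π×49.3⁴/64 = 2.900×10^5 mm⁴
I = 2.900×10^5 mm⁴ = 2.900×10^-7 m⁴
Effective length L_e = K·L = 1 × 0.816 = 0.8160 m
P_cr = π²EI / L_e² = π² × 156×10⁹ × 2.900×10^-7 / 0.8160² = 6.705×10^5 N

P_cr ≈ 671 kN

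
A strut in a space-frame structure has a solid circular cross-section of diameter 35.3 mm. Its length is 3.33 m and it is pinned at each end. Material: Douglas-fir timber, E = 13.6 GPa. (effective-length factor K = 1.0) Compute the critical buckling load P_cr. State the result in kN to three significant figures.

P_cr ≈ 0.923 kN

I = πd⁴/64 = π×35.3⁴/64 = 7.622×10^4 mm⁴
I = 7.622×10^4 mm⁴ = 7.622×10^-8 m⁴
Effective length L_e = K·L = 1 × 3.33 = 3.330 m
P_cr = π²EI / L_e² = π² × 13.6×10⁹ × 7.622×10^-8 / 3.330² = 922.6 N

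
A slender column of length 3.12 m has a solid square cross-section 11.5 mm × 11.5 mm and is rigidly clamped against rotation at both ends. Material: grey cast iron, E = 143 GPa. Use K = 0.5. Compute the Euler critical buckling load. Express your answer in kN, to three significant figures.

I = a⁴/12 = 11.5⁴/12 = 1.458×10^3 mm⁴
I = 1.458×10^3 mm⁴ = 1.458×10^-9 m⁴
Effective length L_e = K·L = 0.5 × 3.12 = 1.560 m
P_cr = π²EI / L_e² = π² × 143×10⁹ × 1.458×10^-9 / 1.560² = 845.3 N

P_cr ≈ 0.845 kN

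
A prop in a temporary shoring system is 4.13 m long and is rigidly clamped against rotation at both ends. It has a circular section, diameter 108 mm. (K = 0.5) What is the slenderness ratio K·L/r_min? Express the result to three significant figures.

For a solid circle r = d/4 = 108/4 = 27.00 mm
L_e = K·L = 0.5 × 4.13 m = 2.065 m = 2065.0 mm
λ = L_e / r_min = 2065.0 / 27.00 = 76.5

λ ≈ 76.5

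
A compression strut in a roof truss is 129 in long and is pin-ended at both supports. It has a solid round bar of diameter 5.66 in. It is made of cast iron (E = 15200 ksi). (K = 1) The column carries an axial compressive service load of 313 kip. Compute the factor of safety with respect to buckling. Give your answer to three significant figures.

I = πd⁴/64 = π×5.66⁴/64 = 50.38 in⁴
Effective length L_e = K·L = 1 × 129 = 129.0 in
P_cr = π²EI / L_e² = π² × 15200×10³ × 50.38 / 129.0² = 4.542×10^5 lb
Factor of safety n = P_cr / P = 454.15 / 313 = 1.45

n ≈ 1.45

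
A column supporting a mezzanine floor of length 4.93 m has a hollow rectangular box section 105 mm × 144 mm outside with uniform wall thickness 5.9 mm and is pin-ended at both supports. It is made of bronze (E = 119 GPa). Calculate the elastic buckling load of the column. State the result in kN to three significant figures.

Inner dimensions: h_i = 144 − 2×5.9 = 132.2 mm, b_i = 105 − 2×5.9 = 93.20 mm
Weak-axis I_min = (h_o·b_o³ − h_i·b_i³)/12 with b_o = 105, b_i = 93.20 mm (shorter outer/inner sides).
I_min = (144×105³ − 132.2×93.20³)/12 = 4.973×10^6 mm⁴
I = 4.973×10^6 mm⁴ = 4.973×10^-6 m⁴
Effective length L_e = K·L = 1 × 4.93 = 4.930 m
P_cr = π²EI / L_e² = π² × 119×10⁹ × 4.973×10^-6 / 4.930² = 2.403×10^5 N

P_cr ≈ 240 kN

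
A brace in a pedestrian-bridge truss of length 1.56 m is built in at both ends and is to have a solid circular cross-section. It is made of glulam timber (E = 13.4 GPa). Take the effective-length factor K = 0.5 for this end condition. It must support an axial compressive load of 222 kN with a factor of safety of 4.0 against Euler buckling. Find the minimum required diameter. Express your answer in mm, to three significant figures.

Required P_cr = n·P = 4.0 × 222 = 888.0 kN
L_e = K·L = 0.5 × 1.56 = 0.7800 m
Required I = P_cr·L_e²/(π²E) = 8.880×10^5 × 0.7800² / (π² × 1.34×10^10) = 4.085×10^-6 m⁴
I_req = 4.085×10^6 mm⁴
Solid circle: I = πd⁴/64  ⇒  d = (64I/π)^(1/4) = (64×4.085×10^6/π)^(1/4) = 95.5 mm

d ≈ 95.5 mm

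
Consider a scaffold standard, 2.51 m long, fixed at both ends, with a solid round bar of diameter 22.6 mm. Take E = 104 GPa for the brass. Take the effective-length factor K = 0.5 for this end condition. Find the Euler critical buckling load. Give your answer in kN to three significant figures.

P_cr ≈ 8.35 kN

I = πd⁴/64 = π×22.6⁴/64 = 1.281×10^4 mm⁴
I = 1.281×10^4 mm⁴ = 1.281×10^-8 m⁴
Effective length L_e = K·L = 0.5 × 2.51 = 1.255 m
P_cr = π²EI / L_e² = π² × 104×10⁹ × 1.281×10^-8 / 1.255² = 8.345×10^3 N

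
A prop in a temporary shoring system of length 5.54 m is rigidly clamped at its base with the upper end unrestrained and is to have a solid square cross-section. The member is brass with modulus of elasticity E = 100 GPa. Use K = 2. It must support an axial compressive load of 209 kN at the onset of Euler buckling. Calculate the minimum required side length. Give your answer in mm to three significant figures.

a ≈ 133 mm

L_e = K·L = 2 × 5.54 = 11.08 m
Required I = P_cr·L_e²/(π²E) = 2.090×10^5 × 11.08² / (π² × 1.00×10^11) = 2.600×10^-5 m⁴
I_req = 2.600×10^7 mm⁴
Solid square: I = a⁴/12  ⇒  a = (12I)^(1/4) = (12×2.600×10^7)^(1/4) = 133 mm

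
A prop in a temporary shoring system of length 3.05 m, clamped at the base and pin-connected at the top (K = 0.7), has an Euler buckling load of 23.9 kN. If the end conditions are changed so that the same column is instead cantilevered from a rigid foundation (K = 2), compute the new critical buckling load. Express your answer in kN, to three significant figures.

P_cr ∝ 1/K², so P_cr,new = P_cr,old × (K_old/K_new)² = 23.9 × (0.7/2)²
= 23.9 × 0.1225 = 2.93 kN

P_cr ≈ 2.93 kN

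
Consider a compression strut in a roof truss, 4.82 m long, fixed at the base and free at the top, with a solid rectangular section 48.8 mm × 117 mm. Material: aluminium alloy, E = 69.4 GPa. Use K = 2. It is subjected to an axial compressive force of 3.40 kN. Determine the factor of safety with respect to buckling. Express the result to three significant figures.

Buckling occurs about the weak axis: I_min = h·b³/12 with b = 48.8 mm (the shorter side).
I_min = 117×48.8³/12 = 1.133×10^6 mm⁴
I = 1.133×10^6 mm⁴ = 1.133×10^-6 m⁴
Effective length L_e = K·L = 2 × 4.82 = 9.640 m
P_cr = π²EI / L_e² = π² × 69.4×10⁹ × 1.133×10^-6 / 9.640² = 8.352×10^3 N
Factor of safety n = P_cr / P = 8.3516 / 3.40 = 2.46

n ≈ 2.46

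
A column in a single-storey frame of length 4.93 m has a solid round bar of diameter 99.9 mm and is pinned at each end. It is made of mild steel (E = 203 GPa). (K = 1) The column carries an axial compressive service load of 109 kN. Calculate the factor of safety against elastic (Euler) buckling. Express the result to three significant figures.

I = πd⁴/64 = π×99.9⁴/64 = 4.889×10^6 mm⁴
I = 4.889×10^6 mm⁴ = 4.889×10^-6 m⁴
Effective length L_e = K·L = 1 × 4.93 = 4.930 m
P_cr = π²EI / L_e² = π² × 203×10⁹ × 4.889×10^-6 / 4.930² = 4.030×10^5 N
Factor of safety n = P_cr / P = 403.03 / 109 = 3.70

n ≈ 3.70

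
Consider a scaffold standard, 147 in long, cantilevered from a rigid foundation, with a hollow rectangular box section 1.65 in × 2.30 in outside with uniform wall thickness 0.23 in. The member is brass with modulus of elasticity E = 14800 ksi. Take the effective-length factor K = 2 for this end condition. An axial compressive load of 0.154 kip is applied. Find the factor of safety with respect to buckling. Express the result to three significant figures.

Inner dimensions: h_i = 2.30 − 2×0.23 = 1.840 in, b_i = 1.65 − 2×0.23 = 1.190 in
Weak-axis I_min = (h_o·b_o³ − h_i·b_i³)/12 with b_o = 1.65, b_i = 1.190 in (shorter outer/inner sides).
I_min = (2.30×1.65³ − 1.840×1.190³)/12 = 0.6026 in⁴
Effective length L_e = K·L = 2 × 147 = 294.0 in
P_cr = π²EI / L_e² = π² × 14800×10³ × 0.6026 / 294.0² = 1.018×10^3 lb
Factor of safety n = P_cr / P = 1.0183 / 0.154 = 6.61

n ≈ 6.61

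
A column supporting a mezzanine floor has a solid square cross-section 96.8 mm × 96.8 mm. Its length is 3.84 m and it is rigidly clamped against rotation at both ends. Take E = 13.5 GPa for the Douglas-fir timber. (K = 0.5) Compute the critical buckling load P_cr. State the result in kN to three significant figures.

I = a⁴/12 = 96.8⁴/12 = 7.317×10^6 mm⁴
I = 7.317×10^6 mm⁴ = 7.317×10^-6 m⁴
Effective length L_e = K·L = 0.5 × 3.84 = 1.920 m
P_cr = π²EI / L_e² = π² × 13.5×10⁹ × 7.317×10^-6 / 1.920² = 2.645×10^5 N

P_cr ≈ 264 kN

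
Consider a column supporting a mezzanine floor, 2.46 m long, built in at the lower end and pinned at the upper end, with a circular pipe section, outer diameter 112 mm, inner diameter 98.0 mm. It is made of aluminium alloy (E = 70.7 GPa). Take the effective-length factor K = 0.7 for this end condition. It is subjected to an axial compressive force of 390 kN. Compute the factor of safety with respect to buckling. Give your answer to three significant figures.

n ≈ 1.93

d_o = 112 mm, d_i = 98.0 mm
I = π(d_o⁴ − d_i⁴)/64 = π(112⁴ − 98.00⁴)/64 = 3.196×10^6 mm⁴
I = 3.196×10^6 mm⁴ = 3.196×10^-6 m⁴
Effective length L_e = K·L = 0.7 × 2.46 = 1.722 m
P_cr = π²EI / L_e² = π² × 70.7×10⁹ × 3.196×10^-6 / 1.722² = 7.522×10^5 N
Factor of safety n = P_cr / P = 752.15 / 390 = 1.93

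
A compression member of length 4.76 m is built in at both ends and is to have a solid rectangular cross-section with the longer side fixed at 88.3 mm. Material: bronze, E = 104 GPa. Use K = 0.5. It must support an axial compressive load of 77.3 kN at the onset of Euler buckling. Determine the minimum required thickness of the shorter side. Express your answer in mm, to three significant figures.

L_e = K·L = 0.5 × 4.76 = 2.380 m
Required I = P_cr·L_e²/(π²E) = 7.730×10^4 × 2.380² / (π² × 1.04×10^11) = 4.266×10^-7 m⁴
I_req = 4.266×10^5 mm⁴
Rectangle, weak axis: I_min = h·b³/12 with h = 88.3 mm fixed  ⇒  b = (12I/h)^(1/3) = 38.7 mm

b ≈ 38.7 mm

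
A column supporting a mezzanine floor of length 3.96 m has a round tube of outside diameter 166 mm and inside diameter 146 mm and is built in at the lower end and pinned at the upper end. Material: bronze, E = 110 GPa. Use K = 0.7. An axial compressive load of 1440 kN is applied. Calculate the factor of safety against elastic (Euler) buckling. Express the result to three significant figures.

n ≈ 1.47

d_o = 166 mm, d_i = 146 mm
I = π(d_o⁴ − d_i⁴)/64 = π(166⁴ − 146.0⁴)/64 = 1.497×10^7 mm⁴
I = 1.497×10^7 mm⁴ = 1.497×10^-5 m⁴
Effective length L_e = K·L = 0.7 × 3.96 = 2.772 m
P_cr = π²EI / L_e² = π² × 110×10⁹ × 1.497×10^-5 / 2.772² = 2.115×10^6 N
Factor of safety n = P_cr / P = 2115.0 / 1440 = 1.47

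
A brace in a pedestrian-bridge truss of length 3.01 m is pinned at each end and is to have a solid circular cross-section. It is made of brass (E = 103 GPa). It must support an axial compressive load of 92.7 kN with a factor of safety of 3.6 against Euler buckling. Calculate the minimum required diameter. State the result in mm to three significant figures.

d ≈ 88.2 mm

Required P_cr = n·P = 3.6 × 92.7 = 333.7 kN
L_e = K·L = 1 × 3.01 = 3.010 m
Required I = P_cr·L_e²/(π²E) = 3.337×10^5 × 3.010² / (π² × 1.03×10^11) = 2.974×10^-6 m⁴
I_req = 2.974×10^6 mm⁴
Solid circle: I = πd⁴/64  ⇒  d = (64I/π)^(1/4) = (64×2.974×10^6/π)^(1/4) = 88.2 mm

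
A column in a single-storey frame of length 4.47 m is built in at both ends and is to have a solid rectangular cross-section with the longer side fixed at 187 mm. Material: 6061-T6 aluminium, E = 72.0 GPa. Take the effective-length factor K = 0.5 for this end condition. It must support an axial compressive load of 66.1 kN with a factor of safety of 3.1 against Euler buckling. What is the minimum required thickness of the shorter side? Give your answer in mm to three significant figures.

b ≈ 45.2 mm

Required P_cr = n·P = 3.1 × 66.1 = 204.9 kN
L_e = K·L = 0.5 × 4.47 = 2.235 m
Required I = P_cr·L_e²/(π²E) = 2.049×10^5 × 2.235² / (π² × 7.20×10^10) = 1.440×10^-6 m⁴
I_req = 1.440×10^6 mm⁴
Rectangle, weak axis: I_min = h·b³/12 with h = 187 mm fixed  ⇒  b = (12I/h)^(1/3) = 45.2 mm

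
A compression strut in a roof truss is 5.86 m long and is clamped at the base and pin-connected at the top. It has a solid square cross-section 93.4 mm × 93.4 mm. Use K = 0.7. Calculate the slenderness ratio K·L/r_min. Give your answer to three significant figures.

λ ≈ 152

For a square r = a/√12 = 93.4/√12 = 26.96 mm
L_e = K·L = 0.7 × 5.86 m = 4.102 m = 4102.0 mm
λ = L_e / r_min = 4102.0 / 26.96 = 152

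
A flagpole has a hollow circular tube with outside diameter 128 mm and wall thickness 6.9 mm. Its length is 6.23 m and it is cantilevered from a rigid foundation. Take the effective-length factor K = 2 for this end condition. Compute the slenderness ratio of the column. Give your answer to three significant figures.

λ ≈ 291

Inner diameter d_i = 128 − 2×6.9 = 114.2 mm
I = π(d_o⁴ − d_i⁴)/64 = π(128⁴ − 114.2⁴)/64 = 4.828×10^6 mm⁴
A = 2.625×10^3 mm²;  r_min = √(I/A) = √(4.828×10^6/2.625×10^3) = 42.88 mm
L_e = K·L = 2 × 6.23 m = 12.46 m = 12460 mm
λ = L_e / r_min = 12460 / 42.88 = 291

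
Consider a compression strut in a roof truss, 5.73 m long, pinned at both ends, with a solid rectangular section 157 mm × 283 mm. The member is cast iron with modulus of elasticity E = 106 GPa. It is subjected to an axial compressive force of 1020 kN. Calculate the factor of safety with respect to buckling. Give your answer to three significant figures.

n ≈ 2.85

Buckling occurs about the weak axis: I_min = h·b³/12 with b = 157 mm (the shorter side).
I_min = 283×157³/12 = 9.126×10^7 mm⁴
I = 9.126×10^7 mm⁴ = 9.126×10^-5 m⁴
Effective length L_e = K·L = 1 × 5.73 = 5.730 m
P_cr = π²EI / L_e² = π² × 106×10⁹ × 9.126×10^-5 / 5.730² = 2.908×10^6 N
Factor of safety n = P_cr / P = 2908.0 / 1020 = 2.85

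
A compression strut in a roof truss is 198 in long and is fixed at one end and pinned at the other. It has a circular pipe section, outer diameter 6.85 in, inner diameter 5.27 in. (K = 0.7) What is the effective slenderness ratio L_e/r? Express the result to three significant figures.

d_o = 6.85 in, d_i = 5.27 in
I = π(d_o⁴ − d_i⁴)/64 = π(6.85⁴ − 5.270⁴)/64 = 70.21 in⁴
A = 15.04 in²;  r_min = √(I/A) = √(70.21/15.04) = 2.161 in
L_e = K·L = 0.7 × 198 = 138.6 in
λ = L_e / r_min = 138.60 / 2.161 = 64.1

λ ≈ 64.1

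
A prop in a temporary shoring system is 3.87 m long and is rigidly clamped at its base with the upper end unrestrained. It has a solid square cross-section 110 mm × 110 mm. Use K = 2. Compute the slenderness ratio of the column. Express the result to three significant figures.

I = a⁴/12 = 110⁴/12 = 1.220×10^7 mm⁴
A = 1.210×10^4 mm²;  r_min = √(I/A) = √(1.220×10^7/1.210×10^4) = 31.75 mm
L_e = K·L = 2 × 3.87 m = 7.740 m = 7740.0 mm
λ = L_e / r_min = 7740.0 / 31.75 = 244

λ ≈ 244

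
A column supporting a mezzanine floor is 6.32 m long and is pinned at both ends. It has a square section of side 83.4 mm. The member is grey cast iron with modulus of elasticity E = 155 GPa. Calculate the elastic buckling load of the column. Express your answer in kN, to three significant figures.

P_cr ≈ 154 kN

I = a⁴/12 = 83.4⁴/12 = 4.032×10^6 mm⁴
I = 4.032×10^6 mm⁴ = 4.032×10^-6 m⁴
Effective length L_e = K·L = 1 × 6.32 = 6.320 m
P_cr = π²EI / L_e² = π² × 155×10⁹ × 4.032×10^-6 / 6.320² = 1.544×10^5 N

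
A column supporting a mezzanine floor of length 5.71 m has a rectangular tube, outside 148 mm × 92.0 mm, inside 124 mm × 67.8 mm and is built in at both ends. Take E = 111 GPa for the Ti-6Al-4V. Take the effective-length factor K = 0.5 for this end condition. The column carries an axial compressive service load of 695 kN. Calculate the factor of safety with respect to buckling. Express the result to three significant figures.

Weak-axis I_min = (h_o·b_o³ − h_i·b_i³)/12 with b_o = 92.0, b_i = 67.80 mm (shorter outer/inner sides).
I_min = (148×92.0³ − 124.0×67.80³)/12 = 6.383×10^6 mm⁴
I = 6.383×10^6 mm⁴ = 6.383×10^-6 m⁴
Effective length L_e = K·L = 0.5 × 5.71 = 2.855 m
P_cr = π²EI / L_e² = π² × 111×10⁹ × 6.383×10^-6 / 2.855² = 8.579×10^5 N
Factor of safety n = P_cr / P = 857.93 / 695 = 1.23

n ≈ 1.23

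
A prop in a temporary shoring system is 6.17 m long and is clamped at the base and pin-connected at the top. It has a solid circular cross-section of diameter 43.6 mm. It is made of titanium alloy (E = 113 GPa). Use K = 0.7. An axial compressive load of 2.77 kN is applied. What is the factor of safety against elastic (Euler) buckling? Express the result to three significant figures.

n ≈ 3.83

I = πd⁴/64 = π×43.6⁴/64 = 1.774×10^5 mm⁴
I = 1.774×10^5 mm⁴ = 1.774×10^-7 m⁴
Effective length L_e = K·L = 0.7 × 6.17 = 4.319 m
P_cr = π²EI / L_e² = π² × 113×10⁹ × 1.774×10^-7 / 4.319² = 1.061×10^4 N
Factor of safety n = P_cr / P = 10.605 / 2.77 = 3.83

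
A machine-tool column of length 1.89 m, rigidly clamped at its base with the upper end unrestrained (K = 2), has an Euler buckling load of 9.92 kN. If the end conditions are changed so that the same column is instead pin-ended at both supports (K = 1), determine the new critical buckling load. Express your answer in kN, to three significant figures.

P_cr ∝ 1/K², so P_cr,new = P_cr,old × (K_old/K_new)² = 9.92 × (2/1)²
= 9.92 × 4.000 = 39.7 kN

P_cr ≈ 39.7 kN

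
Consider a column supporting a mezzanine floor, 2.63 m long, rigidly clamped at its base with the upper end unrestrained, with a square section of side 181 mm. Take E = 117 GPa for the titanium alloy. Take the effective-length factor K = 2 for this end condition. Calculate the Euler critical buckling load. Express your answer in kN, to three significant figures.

I = a⁴/12 = 181⁴/12 = 8.944×10^7 mm⁴
I = 8.944×10^7 mm⁴ = 8.944×10^-5 m⁴
Effective length L_e = K·L = 2 × 2.63 = 5.260 m
P_cr = π²EI / L_e² = π² × 117×10⁹ × 8.944×10^-5 / 5.260² = 3.733×10^6 N

P_cr ≈ 3730 kN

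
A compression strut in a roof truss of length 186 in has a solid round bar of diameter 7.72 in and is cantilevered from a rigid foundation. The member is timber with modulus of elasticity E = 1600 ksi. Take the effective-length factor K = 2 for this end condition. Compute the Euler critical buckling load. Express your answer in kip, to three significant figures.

I = πd⁴/64 = π×7.72⁴/64 = 174.4 in⁴
Effective length L_e = K·L = 2 × 186 = 372.0 in
P_cr = π²EI / L_e² = π² × 1600×10³ × 174.4 / 372.0² = 1.990×10^4 lb

P_cr ≈ 19.9 kip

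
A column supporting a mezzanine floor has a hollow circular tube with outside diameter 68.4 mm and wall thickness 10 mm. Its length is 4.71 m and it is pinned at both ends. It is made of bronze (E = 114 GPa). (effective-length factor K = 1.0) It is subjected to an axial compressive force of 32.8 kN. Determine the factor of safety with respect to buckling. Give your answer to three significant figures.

n ≈ 1.24

Inner diameter d_i = 68.4 − 2×10 = 48.40 mm
I = π(d_o⁴ − d_i⁴)/64 = π(68.4⁴ − 48.40⁴)/64 = 8.051×10^5 mm⁴
I = 8.051×10^5 mm⁴ = 8.051×10^-7 m⁴
Effective length L_e = K·L = 1 × 4.71 = 4.710 m
P_cr = π²EI / L_e² = π² × 114×10⁹ × 8.051×10^-7 / 4.710² = 4.083×10^4 N
Factor of safety n = P_cr / P = 40.833 / 32.8 = 1.24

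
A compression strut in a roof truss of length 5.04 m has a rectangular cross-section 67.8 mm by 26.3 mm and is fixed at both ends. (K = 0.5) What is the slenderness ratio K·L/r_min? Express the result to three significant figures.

λ ≈ 332

Buckling occurs about the weak axis: I_min = h·b³/12 with b = 26.3 mm (the shorter side).
I_min = 67.8×26.3³/12 = 1.028×10^5 mm⁴
A = 1.783×10^3 mm²;  r_min = √(I/A) = √(1.028×10^5/1.783×10^3) = 7.592 mm
L_e = K·L = 0.5 × 5.04 m = 2.520 m = 2520.0 mm
λ = L_e / r_min = 2520.0 / 7.592 = 332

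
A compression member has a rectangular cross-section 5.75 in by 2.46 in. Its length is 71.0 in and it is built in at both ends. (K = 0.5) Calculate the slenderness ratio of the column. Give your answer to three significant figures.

Buckling occurs about the weak axis: I_min = h·b³/12 with b = 2.46 in (the shorter side).
I_min = 5.75×2.46³/12 = 7.133 in⁴
A = 14.14 in²;  r_min = √(I/A) = √(7.133/14.14) = 0.7101 in
L_e = K·L = 0.5 × 71.0 = 35.50 in
λ = L_e / r_min = 35.500 / 0.7101 = 50.0

λ ≈ 50.0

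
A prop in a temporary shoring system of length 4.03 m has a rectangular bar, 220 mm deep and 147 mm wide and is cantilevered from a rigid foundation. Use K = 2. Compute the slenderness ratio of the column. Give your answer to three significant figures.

For a rectangle r_min = b/√12 = 147/√12 = 42.44 mm
L_e = K·L = 2 × 4.03 m = 8.060 m = 8060.0 mm
λ = L_e / r_min = 8060.0 / 42.44 = 190

λ ≈ 190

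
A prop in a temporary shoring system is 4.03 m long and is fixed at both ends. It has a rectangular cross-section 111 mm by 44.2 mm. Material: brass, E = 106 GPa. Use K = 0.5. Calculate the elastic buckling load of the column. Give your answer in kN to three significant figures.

P_cr ≈ 206 kN

Buckling occurs about the weak axis: I_min = h·b³/12 with b = 44.2 mm (the shorter side).
I_min = 111×44.2³/12 = 7.987×10^5 mm⁴
I = 7.987×10^5 mm⁴ = 7.987×10^-7 m⁴
Effective length L_e = K·L = 0.5 × 4.03 = 2.015 m
P_cr = π²EI / L_e² = π² × 106×10⁹ × 7.987×10^-7 / 2.015² = 2.058×10^5 N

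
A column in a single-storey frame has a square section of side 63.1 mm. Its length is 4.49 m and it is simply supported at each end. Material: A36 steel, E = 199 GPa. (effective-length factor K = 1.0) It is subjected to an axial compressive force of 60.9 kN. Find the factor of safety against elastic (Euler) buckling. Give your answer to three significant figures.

I = a⁴/12 = 63.1⁴/12 = 1.321×10^6 mm⁴
I = 1.321×10^6 mm⁴ = 1.321×10^-6 m⁴
Effective length L_e = K·L = 1 × 4.49 = 4.490 m
P_cr = π²EI / L_e² = π² × 199×10⁹ × 1.321×10^-6 / 4.490² = 1.287×10^5 N
Factor of safety n = P_cr / P = 128.71 / 60.9 = 2.11

n ≈ 2.11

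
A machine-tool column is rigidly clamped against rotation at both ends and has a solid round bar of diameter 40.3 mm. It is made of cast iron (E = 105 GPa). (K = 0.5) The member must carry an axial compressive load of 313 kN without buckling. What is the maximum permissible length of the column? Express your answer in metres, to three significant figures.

I = πd⁴/64 = π×40.3⁴/64 = 1.295×10^5 mm⁴
I = 1.295×10^-7 m⁴
At the buckling limit P_cr = P = 3.130×10^5 N
From P_cr = π²EI/(K·L)²:  L = (1/K)·√(π²EI/P_cr) = (1/0.5)·√(π²×1.05×10^11×1.295×10^-7/3.130×10^5)
L = 1.31 m

L_max ≈ 1.31 m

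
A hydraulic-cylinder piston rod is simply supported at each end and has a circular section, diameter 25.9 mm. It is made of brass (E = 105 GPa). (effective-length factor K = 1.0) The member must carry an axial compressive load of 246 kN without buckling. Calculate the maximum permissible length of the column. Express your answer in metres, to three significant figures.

L_max ≈ 0.305 m

I = πd⁴/64 = π×25.9⁴/64 = 2.209×10^4 mm⁴
I = 2.209×10^-8 m⁴
At the buckling limit P_cr = P = 2.460×10^5 N
From P_cr = π²EI/(K·L)²:  L = (1/K)·√(π²EI/P_cr) = (1/1)·√(π²×1.05×10^11×2.209×10^-8/2.460×10^5)
L = 0.305 m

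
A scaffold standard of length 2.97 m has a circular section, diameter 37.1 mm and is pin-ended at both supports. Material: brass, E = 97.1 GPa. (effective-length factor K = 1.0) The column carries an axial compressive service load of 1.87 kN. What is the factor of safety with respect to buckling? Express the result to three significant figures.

n ≈ 5.40

I = πd⁴/64 = π×37.1⁴/64 = 9.300×10^4 mm⁴
I = 9.300×10^4 mm⁴ = 9.300×10^-8 m⁴
Effective length L_e = K·L = 1 × 2.97 = 2.970 m
P_cr = π²EI / L_e² = π² × 97.1×10⁹ × 9.300×10^-8 / 2.970² = 1.010×10^4 N
Factor of safety n = P_cr / P = 10.103 / 1.87 = 5.40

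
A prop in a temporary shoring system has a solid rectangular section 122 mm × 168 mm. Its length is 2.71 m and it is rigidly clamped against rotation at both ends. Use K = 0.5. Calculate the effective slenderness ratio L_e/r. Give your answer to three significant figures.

λ ≈ 38.5

Buckling occurs about the weak axis: I_min = h·b³/12 with b = 122 mm (the shorter side).
I_min = 168×122³/12 = 2.542×10^7 mm⁴
A = 2.050×10^4 mm²;  r_min = √(I/A) = √(2.542×10^7/2.050×10^4) = 35.22 mm
L_e = K·L = 0.5 × 2.71 m = 1.355 m = 1355.0 mm
λ = L_e / r_min = 1355.0 / 35.22 = 38.5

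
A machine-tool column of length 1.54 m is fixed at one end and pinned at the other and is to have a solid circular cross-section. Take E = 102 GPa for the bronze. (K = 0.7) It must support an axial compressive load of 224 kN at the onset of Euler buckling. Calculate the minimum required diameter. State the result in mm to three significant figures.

L_e = K·L = 0.7 × 1.54 = 1.078 m
Required I = P_cr·L_e²/(π²E) = 2.240×10^5 × 1.078² / (π² × 1.02×10^11) = 2.586×10^-7 m⁴
I_req = 2.586×10^5 mm⁴
Solid circle: I = πd⁴/64  ⇒  d = (64I/π)^(1/4) = (64×2.586×10^5/π)^(1/4) = 47.9 mm

d ≈ 47.9 mm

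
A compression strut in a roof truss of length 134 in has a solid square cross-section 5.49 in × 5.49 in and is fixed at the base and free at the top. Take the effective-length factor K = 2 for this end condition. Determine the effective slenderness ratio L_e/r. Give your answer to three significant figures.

λ ≈ 169

For a square r = a/√12 = 5.49/√12 = 1.585 in
L_e = K·L = 2 × 134 = 268.0 in
λ = L_e / r_min = 268.00 / 1.585 = 169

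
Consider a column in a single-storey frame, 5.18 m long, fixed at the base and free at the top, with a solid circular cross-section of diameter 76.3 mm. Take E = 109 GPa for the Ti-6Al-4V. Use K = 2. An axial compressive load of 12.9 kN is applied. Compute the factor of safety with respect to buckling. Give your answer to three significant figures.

n ≈ 1.29

I = πd⁴/64 = π×76.3⁴/64 = 1.664×10^6 mm⁴
I = 1.664×10^6 mm⁴ = 1.664×10^-6 m⁴
Effective length L_e = K·L = 2 × 5.18 = 10.36 m
P_cr = π²EI / L_e² = π² × 109×10⁹ × 1.664×10^-6 / 10.36² = 1.668×10^4 N
Factor of safety n = P_cr / P = 16.675 / 12.9 = 1.29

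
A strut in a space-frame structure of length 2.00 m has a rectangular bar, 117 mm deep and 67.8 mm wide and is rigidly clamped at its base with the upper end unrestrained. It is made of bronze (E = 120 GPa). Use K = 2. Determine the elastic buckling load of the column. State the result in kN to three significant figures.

P_cr ≈ 225 kN

Buckling occurs about the weak axis: I_min = h·b³/12 with b = 67.8 mm (the shorter side).
I_min = 117×67.8³/12 = 3.039×10^6 mm⁴
I = 3.039×10^6 mm⁴ = 3.039×10^-6 m⁴
Effective length L_e = K·L = 2 × 2.00 = 4.000 m
P_cr = π²EI / L_e² = π² × 120×10⁹ × 3.039×10^-6 / 4.000² = 2.249×10^5 N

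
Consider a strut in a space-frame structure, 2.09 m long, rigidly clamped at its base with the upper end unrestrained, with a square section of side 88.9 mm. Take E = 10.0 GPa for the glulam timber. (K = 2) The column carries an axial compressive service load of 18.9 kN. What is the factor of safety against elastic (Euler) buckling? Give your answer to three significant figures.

I = a⁴/12 = 88.9⁴/12 = 5.205×10^6 mm⁴
I = 5.205×10^6 mm⁴ = 5.205×10^-6 m⁴
Effective length L_e = K·L = 2 × 2.09 = 4.180 m
P_cr = π²EI / L_e² = π² × 10.0×10⁹ × 5.205×10^-6 / 4.180² = 2.940×10^4 N
Factor of safety n = P_cr / P = 29.402 / 18.9 = 1.56

n ≈ 1.56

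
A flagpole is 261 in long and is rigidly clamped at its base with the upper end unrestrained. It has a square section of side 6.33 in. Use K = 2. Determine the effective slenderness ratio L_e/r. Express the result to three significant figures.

For a square r = a/√12 = 6.33/√12 = 1.827 in
L_e = K·L = 2 × 261 = 522.0 in
λ = L_e / r_min = 522.00 / 1.827 = 286

λ ≈ 286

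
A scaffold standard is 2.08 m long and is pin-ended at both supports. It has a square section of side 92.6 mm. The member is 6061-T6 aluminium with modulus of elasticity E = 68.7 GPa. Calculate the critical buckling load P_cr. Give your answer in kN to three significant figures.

P_cr ≈ 960 kN

I = a⁴/12 = 92.6⁴/12 = 6.127×10^6 mm⁴
I = 6.127×10^6 mm⁴ = 6.127×10^-6 m⁴
Effective length L_e = K·L = 1 × 2.08 = 2.080 m
P_cr = π²EI / L_e² = π² × 68.7×10⁹ × 6.127×10^-6 / 2.080² = 9.603×10^5 N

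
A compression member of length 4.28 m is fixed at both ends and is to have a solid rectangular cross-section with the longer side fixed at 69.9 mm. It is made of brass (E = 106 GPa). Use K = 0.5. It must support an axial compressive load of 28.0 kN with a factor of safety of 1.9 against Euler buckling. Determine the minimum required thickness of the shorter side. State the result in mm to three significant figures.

Required P_cr = n·P = 1.9 × 28.0 = 53.20 kN
L_e = K·L = 0.5 × 4.28 = 2.140 m
Required I = P_cr·L_e²/(π²E) = 5.320×10^4 × 2.140² / (π² × 1.06×10^11) = 2.329×10^-7 m⁴
I_req = 2.329×10^5 mm⁴
Rectangle, weak axis: I_min = h·b³/12 with h = 69.9 mm fixed  ⇒  b = (12I/h)^(1/3) = 34.2 mm

b ≈ 34.2 mm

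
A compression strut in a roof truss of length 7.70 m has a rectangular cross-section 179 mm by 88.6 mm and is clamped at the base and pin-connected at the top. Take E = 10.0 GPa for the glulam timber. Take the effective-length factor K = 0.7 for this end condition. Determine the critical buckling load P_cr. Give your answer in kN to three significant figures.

P_cr ≈ 35.2 kN

Buckling occurs about the weak axis: I_min = h·b³/12 with b = 88.6 mm (the shorter side).
I_min = 179×88.6³/12 = 1.037×10^7 mm⁴
I = 1.037×10^7 mm⁴ = 1.037×10^-5 m⁴
Effective length L_e = K·L = 0.7 × 7.70 = 5.390 m
P_cr = π²EI / L_e² = π² × 10.0×10⁹ × 1.037×10^-5 / 5.390² = 3.524×10^4 N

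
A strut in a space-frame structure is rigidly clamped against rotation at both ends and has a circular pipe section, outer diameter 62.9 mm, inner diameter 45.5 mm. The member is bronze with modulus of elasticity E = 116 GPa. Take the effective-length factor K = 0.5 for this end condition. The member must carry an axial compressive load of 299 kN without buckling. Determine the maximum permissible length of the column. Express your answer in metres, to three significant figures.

d_o = 62.9 mm, d_i = 45.5 mm
I = π(d_o⁴ − d_i⁴)/64 = π(62.9⁴ − 45.50⁴)/64 = 5.580×10^5 mm⁴
I = 5.580×10^-7 m⁴
At the buckling limit P_cr = P = 2.990×10^5 N
From P_cr = π²EI/(K·L)²:  L = (1/K)·√(π²EI/P_cr) = (1/0.5)·√(π²×1.16×10^11×5.580×10^-7/2.990×10^5)
L = 2.92 m

L_max ≈ 2.92 m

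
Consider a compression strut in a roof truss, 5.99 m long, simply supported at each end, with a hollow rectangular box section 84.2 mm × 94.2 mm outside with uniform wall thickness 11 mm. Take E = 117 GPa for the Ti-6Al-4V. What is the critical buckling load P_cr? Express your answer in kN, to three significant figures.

P_cr ≈ 104 kN

Inner dimensions: h_i = 94.2 − 2×11 = 72.20 mm, b_i = 84.2 − 2×11 = 62.20 mm
Weak-axis I_min = (h_o·b_o³ − h_i·b_i³)/12 with b_o = 84.2, b_i = 62.20 mm (shorter outer/inner sides).
I_min = (94.2×84.2³ − 72.20×62.20³)/12 = 3.238×10^6 mm⁴
I = 3.238×10^6 mm⁴ = 3.238×10^-6 m⁴
Effective length L_e = K·L = 1 × 5.99 = 5.990 m
P_cr = π²EI / L_e² = π² × 117×10⁹ × 3.238×10^-6 / 5.990² = 1.042×10^5 N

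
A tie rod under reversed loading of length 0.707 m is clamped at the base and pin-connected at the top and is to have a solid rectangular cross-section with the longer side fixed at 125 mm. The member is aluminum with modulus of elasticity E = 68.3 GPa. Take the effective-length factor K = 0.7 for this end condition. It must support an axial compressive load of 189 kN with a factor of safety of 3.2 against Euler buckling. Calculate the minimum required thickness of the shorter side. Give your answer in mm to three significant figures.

b ≈ 27.6 mm

Required P_cr = n·P = 3.2 × 189 = 604.8 kN
L_e = K·L = 0.7 × 0.707 = 0.4949 m
Required I = P_cr·L_e²/(π²E) = 6.048×10^5 × 0.4949² / (π² × 6.83×10^10) = 2.197×10^-7 m⁴
I_req = 2.197×10^5 mm⁴
Rectangle, weak axis: I_min = h·b³/12 with h = 125 mm fixed  ⇒  b = (12I/h)^(1/3) = 27.6 mm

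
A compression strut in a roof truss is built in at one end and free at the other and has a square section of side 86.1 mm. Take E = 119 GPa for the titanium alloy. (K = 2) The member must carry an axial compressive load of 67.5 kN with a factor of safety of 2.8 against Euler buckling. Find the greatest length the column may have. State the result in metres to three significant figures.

I = a⁴/12 = 86.1⁴/12 = 4.580×10^6 mm⁴
I = 4.580×10^-6 m⁴
Required critical load P_cr = n·P = 2.8 × 67.5 = 189.0 kN = 1.890×10^5 N
From P_cr = π²EI/(K·L)²:  L = (1/K)·√(π²EI/P_cr) = (1/2)·√(π²×1.19×10^11×4.580×10^-6/1.890×10^5)
L = 2.67 m

L_max ≈ 2.67 m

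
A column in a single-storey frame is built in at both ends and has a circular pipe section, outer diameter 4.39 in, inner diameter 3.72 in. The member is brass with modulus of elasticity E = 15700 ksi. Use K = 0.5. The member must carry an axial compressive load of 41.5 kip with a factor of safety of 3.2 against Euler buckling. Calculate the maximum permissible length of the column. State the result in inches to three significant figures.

L_max ≈ 203 in

d_o = 4.39 in, d_i = 3.72 in
I = π(d_o⁴ − d_i⁴)/64 = π(4.39⁴ − 3.720⁴)/64 = 8.831 in⁴
Required critical load P_cr = n·P = 3.2 × 41.5 = 132.8 kip = 1.328×10^5 lb
From P_cr = π²EI/(K·L)²:  L = (1/K)·√(π²EI/P_cr) = (1/0.5)·√(π²×1.57×10^7×8.831/1.328×10^5)
L = 203 in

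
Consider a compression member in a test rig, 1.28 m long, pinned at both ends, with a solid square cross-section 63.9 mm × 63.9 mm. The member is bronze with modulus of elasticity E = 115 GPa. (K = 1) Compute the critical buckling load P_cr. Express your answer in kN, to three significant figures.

P_cr ≈ 962 kN

I = a⁴/12 = 63.9⁴/12 = 1.389×10^6 mm⁴
I = 1.389×10^6 mm⁴ = 1.389×10^-6 m⁴
Effective length L_e = K·L = 1 × 1.28 = 1.280 m
P_cr = π²EI / L_e² = π² × 115×10⁹ × 1.389×10^-6 / 1.280² = 9.625×10^5 N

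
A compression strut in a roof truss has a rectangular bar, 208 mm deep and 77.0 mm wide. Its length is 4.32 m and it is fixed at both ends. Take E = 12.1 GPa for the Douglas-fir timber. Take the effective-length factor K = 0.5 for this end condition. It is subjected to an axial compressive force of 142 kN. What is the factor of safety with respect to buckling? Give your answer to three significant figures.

Buckling occurs about the weak axis: I_min = h·b³/12 with b = 77.0 mm (the shorter side).
I_min = 208×77.0³/12 = 7.913×10^6 mm⁴
I = 7.913×10^6 mm⁴ = 7.913×10^-6 m⁴
Effective length L_e = K·L = 0.5 × 4.32 = 2.160 m
P_cr = π²EI / L_e² = π² × 12.1×10⁹ × 7.913×10^-6 / 2.160² = 2.025×10^5 N
Factor of safety n = P_cr / P = 202.55 / 142 = 1.43

n ≈ 1.43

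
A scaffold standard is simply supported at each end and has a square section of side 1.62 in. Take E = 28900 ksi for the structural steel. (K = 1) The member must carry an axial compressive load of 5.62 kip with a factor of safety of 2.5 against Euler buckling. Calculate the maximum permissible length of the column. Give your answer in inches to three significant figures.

L_max ≈ 108 in

I = a⁴/12 = 1.62⁴/12 = 0.5740 in⁴
Required critical load P_cr = n·P = 2.5 × 5.62 = 14.05 kip = 1.405×10^4 lb
From P_cr = π²EI/(K·L)²:  L = (1/K)·√(π²EI/P_cr) = (1/1)·√(π²×2.89×10^7×0.5740/1.405×10^4)
L = 108 in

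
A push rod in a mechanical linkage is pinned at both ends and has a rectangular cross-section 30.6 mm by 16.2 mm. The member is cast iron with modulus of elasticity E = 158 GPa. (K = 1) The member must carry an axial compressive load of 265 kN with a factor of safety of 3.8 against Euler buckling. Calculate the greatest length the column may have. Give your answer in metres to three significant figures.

Buckling occurs about the weak axis: I_min = h·b³/12 with b = 16.2 mm (the shorter side).
I_min = 30.6×16.2³/12 = 1.084×10^4 mm⁴
I = 1.084×10^-8 m⁴
Required critical load P_cr = n·P = 3.8 × 265 = 1007 kN = 1.007×10^6 N
From P_cr = π²EI/(K·L)²:  L = (1/K)·√(π²EI/P_cr) = (1/1)·√(π²×1.58×10^11×1.084×10^-8/1.007×10^6)
L = 0.130 m

L_max ≈ 0.130 m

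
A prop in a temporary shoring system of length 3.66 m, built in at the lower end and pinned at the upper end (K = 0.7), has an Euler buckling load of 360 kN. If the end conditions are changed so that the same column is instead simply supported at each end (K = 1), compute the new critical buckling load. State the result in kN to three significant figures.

P_cr ∝ 1/K², so P_cr,new = P_cr,old × (K_old/K_new)² = 360 × (0.7/1)²
= 360 × 0.4900 = 176 kN

P_cr ≈ 176 kN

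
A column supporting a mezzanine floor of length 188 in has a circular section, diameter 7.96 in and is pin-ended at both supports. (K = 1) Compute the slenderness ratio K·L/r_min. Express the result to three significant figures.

For a solid circle r = d/4 = 7.96/4 = 1.990 in
L_e = K·L = 1 × 188 = 188.0 in
λ = L_e / r_min = 188.00 / 1.990 = 94.5

λ ≈ 94.5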